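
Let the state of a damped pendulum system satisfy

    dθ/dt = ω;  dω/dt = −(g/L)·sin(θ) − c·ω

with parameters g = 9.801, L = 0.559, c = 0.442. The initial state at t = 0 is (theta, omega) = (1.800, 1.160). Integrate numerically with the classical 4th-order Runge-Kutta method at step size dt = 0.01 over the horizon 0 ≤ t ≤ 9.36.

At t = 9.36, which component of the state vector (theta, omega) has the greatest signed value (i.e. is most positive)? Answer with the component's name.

largest component: omega

t=0.000: state=(1.800, 1.160)
step 1 (dt=0.01): k1=(1.160, -17.587), k2=(1.072, -17.525), k3=(1.072, -17.527), k4=(0.985, -17.466); state += dt/6·(k1+2k2+2k3+k4)
t=0.010: state=(1.811, 0.985)
t=0.020: state=(1.820, 0.811)
t=0.030: state=(1.827, 0.638)
continuing one RK4 step at a time; state shown every 50 steps (Δt=0.5):
t=0.500: state=(0.367, -6.025)
t=1.000: state=(-1.447, 0.399)
t=1.500: state=(0.370, 4.664)
t=2.000: state=(0.935, -2.669)
t=2.500: state=(-0.847, -1.927)
t=3.000: state=(-0.166, 3.600)
t=3.500: state=(0.777, -0.935)
t=4.000: state=(-0.457, -2.124)
t=4.500: state=(-0.263, 2.440)
t=5.000: state=(0.569, -0.246)
t=5.500: state=(-0.260, -1.749)
t=6.000: state=(-0.238, 1.658)
t=6.500: state=(0.407, -0.003)
t=7.000: state=(-0.158, -1.329)
t=7.500: state=(-0.189, 1.145)
t=8.000: state=(0.290, 0.070)
t=8.500: state=(-0.101, -0.980)
t=9.000: state=(-0.143, 0.801)
t=9.360: state=(0.161, 0.564)
compare at T: theta=0.161, omega=0.564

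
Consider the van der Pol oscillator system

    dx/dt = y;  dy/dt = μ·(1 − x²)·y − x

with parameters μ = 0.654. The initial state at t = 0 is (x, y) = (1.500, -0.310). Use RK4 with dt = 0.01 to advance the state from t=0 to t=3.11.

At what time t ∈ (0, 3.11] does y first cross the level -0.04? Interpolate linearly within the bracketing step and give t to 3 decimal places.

t = 2.724

t=0.000: state=(1.500, -0.310)
step 1 (dt=0.01): k1=(-0.310, -1.247), k2=(-0.316, -1.241), k3=(-0.316, -1.241), k4=(-0.322, -1.235); state += dt/6·(k1+2k2+2k3+k4)
t=0.010: state=(1.497, -0.322)
t=0.020: state=(1.494, -0.335)
t=0.030: state=(1.490, -0.347)
continuing one RK4 step at a time; state shown every 20 steps (Δt=0.2):
t=0.200: state=(1.414, -0.539)
t=0.400: state=(1.286, -0.741)
t=0.600: state=(1.119, -0.933)
t=0.800: state=(0.912, -1.132)
t=1.000: state=(0.665, -1.351)
t=1.200: state=(0.370, -1.595)
t=1.400: state=(0.026, -1.849)
t=1.600: state=(-0.367, -2.062)
t=1.800: state=(-0.789, -2.127)
t=2.000: state=(-1.199, -1.926)
t=2.200: state=(-1.541, -1.453)
t=2.400: state=(-1.772, -0.855)
t=2.600: state=(-1.887, -0.311)
t=2.720: state=(-1.908, -0.047)
next step: t=2.730: state=(-1.908, -0.028) — y has crossed -0.04
linear interpolation between t=2.720 (-0.04741) and t=2.730 (-0.02768) → t≈2.724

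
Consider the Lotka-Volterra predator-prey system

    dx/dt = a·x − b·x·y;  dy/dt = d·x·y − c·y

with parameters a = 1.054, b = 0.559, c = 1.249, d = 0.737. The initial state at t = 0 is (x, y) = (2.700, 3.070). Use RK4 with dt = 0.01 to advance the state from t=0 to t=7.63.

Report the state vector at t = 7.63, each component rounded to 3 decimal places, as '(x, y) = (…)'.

t=0.000: state=(2.700, 3.070)
step 1 (dt=0.01): k1=(-1.788, 2.275), k2=(-1.799, 2.263), k3=(-1.799, 2.263), k4=(-1.810, 2.250); state += dt/6·(k1+2k2+2k3+k4)
t=0.010: state=(2.682, 3.093)
t=0.020: state=(2.664, 3.115)
t=0.030: state=(2.645, 3.137)
continuing one RK4 step at a time; state shown every 25 steps (Δt=0.25):
t=0.250: state=(2.209, 3.535)
t=0.500: state=(1.726, 3.713)
t=0.750: state=(1.344, 3.599)
t=1.000: state=(1.079, 3.287)
t=1.250: state=(0.912, 2.886)
t=1.500: state=(0.816, 2.474)
t=1.750: state=(0.773, 2.094)
t=2.000: state=(0.768, 1.766)
t=2.250: state=(0.797, 1.492)
t=2.500: state=(0.856, 1.271)
t=2.750: state=(0.944, 1.097)
t=3.000: state=(1.064, 0.965)
t=3.250: state=(1.219, 0.871)
t=3.500: state=(1.411, 0.812)
t=3.750: state=(1.643, 0.787)
t=4.000: state=(1.915, 0.799)
t=4.250: state=(2.221, 0.855)
t=4.500: state=(2.547, 0.971)
t=4.750: state=(2.857, 1.170)
t=5.000: state=(3.094, 1.484)
t=5.250: state=(3.176, 1.941)
t=5.500: state=(3.029, 2.525)
t=5.750: state=(2.653, 3.128)
t=6.000: state=(2.157, 3.567)
t=6.250: state=(1.682, 3.714)
t=6.500: state=(1.311, 3.574)
t=6.750: state=(1.058, 3.248)
t=7.000: state=(0.899, 2.843)
t=7.250: state=(0.810, 2.433)
t=7.500: state=(0.771, 2.058)
t=7.630: state=(0.766, 1.883)

(x, y) = (0.766, 1.883)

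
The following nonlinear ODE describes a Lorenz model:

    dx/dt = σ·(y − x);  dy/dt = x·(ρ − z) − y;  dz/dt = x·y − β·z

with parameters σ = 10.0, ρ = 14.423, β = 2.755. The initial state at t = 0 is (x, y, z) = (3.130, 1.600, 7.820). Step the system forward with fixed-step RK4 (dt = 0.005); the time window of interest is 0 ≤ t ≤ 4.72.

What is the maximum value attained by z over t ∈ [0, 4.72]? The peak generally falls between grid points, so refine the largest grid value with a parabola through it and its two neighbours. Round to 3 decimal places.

max z = 18.855

t=0.000: state=(3.130, 1.600, 7.820)
step 1 (dt=0.005): k1=(-15.300, 19.067, -16.536), k2=(-14.441, 18.895, -16.336), k3=(-14.467, 18.908, -16.335), k4=(-13.631, 18.745, -16.138); state += dt/6·(k1+2k2+2k3+k4)
t=0.005: state=(3.058, 1.695, 7.738)
t=0.010: state=(2.994, 1.788, 7.659)
t=0.015: state=(2.937, 1.879, 7.581)
continuing one RK4 step at a time; state shown every 40 steps (Δt=0.2):
t=0.200: state=(3.966, 5.631, 6.305)
t=0.400: state=(8.615, 10.773, 12.559)
t=0.600: state=(7.462, 4.550, 18.502)
t=0.800: state=(3.154, 2.265, 12.722)
t=1.000: state=(3.226, 4.007, 8.702)
t=1.200: state=(6.085, 8.059, 9.443)
t=1.400: state=(8.682, 8.316, 16.521)
t=1.600: state=(5.314, 3.514, 15.535)
t=1.800: state=(3.677, 3.768, 11.074)
t=2.000: state=(5.179, 6.493, 9.807)
t=2.200: state=(7.827, 8.565, 14.003)
t=2.400: state=(6.630, 5.126, 16.127)
t=2.600: state=(4.449, 4.051, 12.709)
t=2.800: state=(4.977, 5.799, 10.725)
t=3.000: state=(7.017, 7.893, 12.877)
t=3.200: state=(7.032, 6.163, 15.612)
t=3.400: state=(5.154, 4.541, 13.639)
t=3.600: state=(5.055, 5.516, 11.583)
t=3.800: state=(6.494, 7.249, 12.516)
t=4.000: state=(6.996, 6.608, 14.889)
t=4.200: state=(5.662, 5.044, 14.061)
t=4.400: state=(5.235, 5.442, 12.261)
t=4.600: state=(6.183, 6.773, 12.488)
t=4.720: state=(6.746, 7.020, 13.613)
largest grid value and its neighbours: z(0.555)=18.84543, z(0.560)=18.85493, z(0.565)=18.85132
parabola through these three points peaks at t≈0.561 with z≈18.85526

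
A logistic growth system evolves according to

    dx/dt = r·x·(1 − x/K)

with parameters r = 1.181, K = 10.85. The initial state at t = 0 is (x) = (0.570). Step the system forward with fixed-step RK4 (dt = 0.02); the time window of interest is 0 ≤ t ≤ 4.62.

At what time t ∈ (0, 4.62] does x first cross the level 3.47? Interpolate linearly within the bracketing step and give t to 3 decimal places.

t=0.000: state=(0.570)
step 1 (dt=0.02): k1=(0.638), k2=(0.645), k3=(0.645), k4=(0.651); state += dt/6·(k1+2k2+2k3+k4)
t=0.020: state=(0.583)
t=0.040: state=(0.596)
t=0.060: state=(0.610)
continuing one RK4 step at a time; state shown every 10 steps (Δt=0.2):
t=0.200: state=(0.712)
t=0.400: state=(0.886)
t=0.600: state=(1.098)
t=0.800: state=(1.354)
t=1.000: state=(1.660)
t=1.200: state=(2.020)
t=1.400: state=(2.437)
t=1.600: state=(2.912)
t=1.800: state=(3.442)
next step: t=1.820: state=(3.498) — x has crossed 3.47
linear interpolation between t=1.800 (3.44197) and t=1.820 (3.49772) → t≈1.810

t = 1.810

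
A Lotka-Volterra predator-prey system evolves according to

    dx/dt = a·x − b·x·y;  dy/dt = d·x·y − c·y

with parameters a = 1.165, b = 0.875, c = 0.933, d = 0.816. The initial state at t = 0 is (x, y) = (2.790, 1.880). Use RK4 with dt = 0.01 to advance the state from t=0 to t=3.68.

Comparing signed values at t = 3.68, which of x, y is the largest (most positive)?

t=0.000: state=(2.790, 1.880)
step 1 (dt=0.01): k1=(-1.339, 2.526), k2=(-1.367, 2.533), k3=(-1.367, 2.533), k4=(-1.394, 2.539); state += dt/6·(k1+2k2+2k3+k4)
t=0.010: state=(2.776, 1.905)
t=0.020: state=(2.762, 1.931)
t=0.030: state=(2.747, 1.956)
continuing one RK4 step at a time; state shown every 20 steps (Δt=0.2):
t=0.200: state=(2.423, 2.393)
t=0.400: state=(1.932, 2.835)
t=0.600: state=(1.447, 3.097)
t=0.800: state=(1.055, 3.147)
t=1.000: state=(0.774, 3.027)
t=1.200: state=(0.586, 2.804)
t=1.400: state=(0.464, 2.533)
t=1.600: state=(0.385, 2.251)
t=1.800: state=(0.336, 1.981)
t=2.000: state=(0.306, 1.731)
t=2.200: state=(0.292, 1.508)
t=2.400: state=(0.288, 1.312)
t=2.600: state=(0.293, 1.141)
t=2.800: state=(0.307, 0.994)
t=3.000: state=(0.329, 0.869)
t=3.200: state=(0.361, 0.763)
t=3.400: state=(0.401, 0.673)
t=3.600: state=(0.454, 0.599)
t=3.680: state=(0.478, 0.573)
compare at T: x=0.478, y=0.573

largest component: y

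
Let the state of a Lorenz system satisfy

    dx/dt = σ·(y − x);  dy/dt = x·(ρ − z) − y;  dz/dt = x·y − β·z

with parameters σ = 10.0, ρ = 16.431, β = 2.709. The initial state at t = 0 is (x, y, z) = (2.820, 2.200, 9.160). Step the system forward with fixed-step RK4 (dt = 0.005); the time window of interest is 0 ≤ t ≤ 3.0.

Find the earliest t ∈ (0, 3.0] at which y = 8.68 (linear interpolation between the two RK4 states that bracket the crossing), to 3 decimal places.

t = 0.247

t=0.000: state=(2.820, 2.200, 9.160)
step 1 (dt=0.005): k1=(-6.200, 18.304, -18.610), k2=(-5.587, 18.276, -18.390), k3=(-5.603, 18.286, -18.388), k4=(-5.006, 18.266, -18.168); state += dt/6·(k1+2k2+2k3+k4)
t=0.005: state=(2.792, 2.291, 9.068)
t=0.010: state=(2.770, 2.383, 8.978)
t=0.015: state=(2.753, 2.474, 8.891)
continuing one RK4 step at a time; state shown every 20 steps (Δt=0.1):
t=0.100: state=(3.129, 4.172, 7.787)
t=0.200: state=(4.770, 7.000, 7.866)
t=0.245: state=(5.886, 8.602, 8.729)
next step: t=0.250: state=(6.023, 8.786, 8.869) — y has crossed 8.68
linear interpolation between t=0.245 (8.60219) and t=0.250 (8.78596) → t≈0.247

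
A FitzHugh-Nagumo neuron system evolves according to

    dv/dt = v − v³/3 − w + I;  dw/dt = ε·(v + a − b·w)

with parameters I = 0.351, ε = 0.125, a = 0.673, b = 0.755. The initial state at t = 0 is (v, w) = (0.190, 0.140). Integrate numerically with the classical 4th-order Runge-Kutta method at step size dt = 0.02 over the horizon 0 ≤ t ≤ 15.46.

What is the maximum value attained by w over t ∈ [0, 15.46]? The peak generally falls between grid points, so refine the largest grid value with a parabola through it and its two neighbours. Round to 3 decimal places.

t=0.000: state=(0.190, 0.140)
step 1 (dt=0.02): k1=(0.399, 0.095), k2=(0.402, 0.095), k3=(0.402, 0.095), k4=(0.405, 0.095); state += dt/6·(k1+2k2+2k3+k4)
t=0.020: state=(0.198, 0.142)
t=0.040: state=(0.206, 0.144)
t=0.060: state=(0.214, 0.146)
continuing one RK4 step at a time; state shown every 25 steps (Δt=0.5):
t=0.500: state=(0.429, 0.193)
t=1.000: state=(0.747, 0.261)
t=1.500: state=(1.097, 0.346)
t=2.000: state=(1.372, 0.448)
t=2.500: state=(1.511, 0.557)
t=3.000: state=(1.545, 0.666)
t=3.500: state=(1.524, 0.770)
t=4.000: state=(1.476, 0.867)
t=4.500: state=(1.414, 0.957)
t=5.000: state=(1.343, 1.038)
t=5.500: state=(1.263, 1.111)
t=6.000: state=(1.174, 1.175)
t=6.500: state=(1.072, 1.231)
t=7.000: state=(0.953, 1.277)
t=7.500: state=(0.807, 1.313)
t=8.000: state=(0.615, 1.337)
t=8.500: state=(0.341, 1.346)
t=9.000: state=(-0.083, 1.334)
t=9.500: state=(-0.744, 1.290)
t=10.000: state=(-1.491, 1.202)
t=10.500: state=(-1.884, 1.082)
t=11.000: state=(-1.969, 0.955)
t=11.500: state=(-1.956, 0.832)
t=12.000: state=(-1.921, 0.716)
t=12.500: state=(-1.881, 0.608)
t=13.000: state=(-1.841, 0.508)
t=13.500: state=(-1.800, 0.414)
t=14.000: state=(-1.760, 0.328)
t=14.500: state=(-1.720, 0.248)
t=15.000: state=(-1.680, 0.173)
t=15.460: state=(-1.644, 0.110)
largest grid value and its neighbours: w(8.480)=1.34629, w(8.500)=1.34630, w(8.520)=1.34628
parabola through these three points peaks at t≈8.497 with w≈1.34630

max w = 1.346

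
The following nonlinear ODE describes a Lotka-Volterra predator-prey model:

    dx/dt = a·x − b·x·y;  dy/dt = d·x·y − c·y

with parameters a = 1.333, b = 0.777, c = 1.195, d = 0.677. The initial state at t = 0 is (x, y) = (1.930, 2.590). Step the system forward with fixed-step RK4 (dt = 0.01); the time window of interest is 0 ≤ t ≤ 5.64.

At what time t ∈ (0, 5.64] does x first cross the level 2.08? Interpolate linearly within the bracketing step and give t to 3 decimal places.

t = 3.243

t=0.000: state=(1.930, 2.590)
step 1 (dt=0.01): k1=(-1.311, 0.289), k2=(-1.309, 0.278), k3=(-1.309, 0.278), k4=(-1.307, 0.266); state += dt/6·(k1+2k2+2k3+k4)
t=0.010: state=(1.917, 2.593)
t=0.020: state=(1.904, 2.595)
t=0.030: state=(1.891, 2.598)
continuing one RK4 step at a time; state shown every 20 steps (Δt=0.2):
t=0.200: state=(1.681, 2.603)
t=0.400: state=(1.471, 2.536)
t=0.600: state=(1.307, 2.409)
t=0.800: state=(1.188, 2.245)
t=1.000: state=(1.110, 2.064)
t=1.200: state=(1.066, 1.883)
t=1.400: state=(1.053, 1.710)
t=1.600: state=(1.067, 1.554)
t=1.800: state=(1.106, 1.417)
t=2.000: state=(1.169, 1.302)
t=2.200: state=(1.256, 1.207)
t=2.400: state=(1.368, 1.135)
t=2.600: state=(1.503, 1.085)
t=2.800: state=(1.662, 1.059)
t=3.000: state=(1.841, 1.056)
t=3.200: state=(2.037, 1.081)
t=3.240: state=(2.077, 1.090)
next step: t=3.250: state=(2.087, 1.092) — x has crossed 2.08
linear interpolation between t=3.240 (2.07683) and t=3.250 (2.08693) → t≈3.243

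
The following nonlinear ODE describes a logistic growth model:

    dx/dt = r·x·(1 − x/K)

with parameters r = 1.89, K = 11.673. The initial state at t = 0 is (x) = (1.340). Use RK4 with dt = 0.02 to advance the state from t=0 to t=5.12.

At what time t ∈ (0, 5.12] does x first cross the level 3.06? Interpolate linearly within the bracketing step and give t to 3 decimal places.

t = 0.533

t=0.000: state=(1.340)
step 1 (dt=0.02): k1=(2.242), k2=(2.274), k3=(2.275), k4=(2.308); state += dt/6·(k1+2k2+2k3+k4)
t=0.020: state=(1.385)
t=0.040: state=(1.432)
t=0.060: state=(1.480)
continuing one RK4 step at a time; state shown every 10 steps (Δt=0.2):
t=0.200: state=(1.858)
t=0.400: state=(2.526)
t=0.520: state=(3.004)
next step: t=0.540: state=(3.089) — x has crossed 3.06
linear interpolation between t=0.520 (3.00386) and t=0.540 (3.08895) → t≈0.533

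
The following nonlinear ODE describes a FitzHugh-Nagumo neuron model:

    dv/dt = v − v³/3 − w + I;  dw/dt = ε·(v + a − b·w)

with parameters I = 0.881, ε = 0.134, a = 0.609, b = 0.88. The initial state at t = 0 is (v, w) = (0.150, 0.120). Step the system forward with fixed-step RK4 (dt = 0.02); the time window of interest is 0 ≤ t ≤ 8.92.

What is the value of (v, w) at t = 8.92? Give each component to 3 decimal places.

(v, w) = (1.233, 1.593)

t=0.000: state=(0.150, 0.120)
step 1 (dt=0.02): k1=(0.910, 0.088), k2=(0.918, 0.089), k3=(0.918, 0.089), k4=(0.926, 0.090); state += dt/6·(k1+2k2+2k3+k4)
t=0.020: state=(0.168, 0.122)
t=0.040: state=(0.187, 0.124)
t=0.060: state=(0.206, 0.125)
continuing one RK4 step at a time; state shown every 25 steps (Δt=0.5):
t=0.500: state=(0.706, 0.180)
t=1.000: state=(1.348, 0.276)
t=1.500: state=(1.745, 0.403)
t=2.000: state=(1.858, 0.538)
t=2.500: state=(1.853, 0.668)
t=3.000: state=(1.816, 0.788)
t=3.500: state=(1.770, 0.900)
t=4.000: state=(1.721, 1.001)
t=4.500: state=(1.672, 1.094)
t=5.000: state=(1.623, 1.178)
t=5.500: state=(1.573, 1.254)
t=6.000: state=(1.524, 1.323)
t=6.500: state=(1.475, 1.384)
t=7.000: state=(1.426, 1.439)
t=7.500: state=(1.377, 1.487)
t=8.000: state=(1.327, 1.530)
t=8.500: state=(1.276, 1.566)
t=8.920: state=(1.233, 1.593)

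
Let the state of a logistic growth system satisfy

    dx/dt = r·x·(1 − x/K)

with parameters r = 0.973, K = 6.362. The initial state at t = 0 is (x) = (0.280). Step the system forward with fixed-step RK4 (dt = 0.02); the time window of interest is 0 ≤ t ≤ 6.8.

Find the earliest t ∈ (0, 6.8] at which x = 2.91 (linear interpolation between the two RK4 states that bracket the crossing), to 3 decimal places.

t=0.000: state=(0.280)
step 1 (dt=0.02): k1=(0.260), k2=(0.263), k3=(0.263), k4=(0.265); state += dt/6·(k1+2k2+2k3+k4)
t=0.020: state=(0.285)
t=0.040: state=(0.291)
t=0.060: state=(0.296)
continuing one RK4 step at a time; state shown every 25 steps (Δt=0.5):
t=0.500: state=(0.443)
t=1.000: state=(0.691)
t=1.500: state=(1.052)
t=2.000: state=(1.551)
t=2.500: state=(2.188)
t=2.980: state=(2.897)
next step: t=3.000: state=(2.928) — x has crossed 2.91
linear interpolation between t=2.980 (2.89744) and t=3.000 (2.92817) → t≈2.988

t = 2.988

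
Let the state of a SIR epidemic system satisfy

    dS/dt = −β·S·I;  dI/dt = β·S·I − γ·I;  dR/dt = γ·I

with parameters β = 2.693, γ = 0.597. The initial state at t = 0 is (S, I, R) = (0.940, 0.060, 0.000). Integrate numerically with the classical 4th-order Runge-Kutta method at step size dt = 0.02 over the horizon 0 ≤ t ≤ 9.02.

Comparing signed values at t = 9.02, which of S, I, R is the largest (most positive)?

largest component: R

t=0.000: state=(0.940, 0.060, 0.000)
step 1 (dt=0.02): k1=(-0.152, 0.116, 0.036), k2=(-0.155, 0.118, 0.037), k3=(-0.155, 0.118, 0.037), k4=(-0.157, 0.120, 0.037); state += dt/6·(k1+2k2+2k3+k4)
t=0.020: state=(0.937, 0.062, 0.001)
t=0.040: state=(0.934, 0.065, 0.001)
t=0.060: state=(0.930, 0.067, 0.002)
continuing one RK4 step at a time; state shown every 25 steps (Δt=0.5):
t=0.500: state=(0.823, 0.147, 0.029)
t=1.000: state=(0.616, 0.291, 0.094)
t=1.500: state=(0.379, 0.420, 0.202)
t=2.000: state=(0.207, 0.458, 0.335)
t=2.500: state=(0.114, 0.419, 0.467)
t=3.000: state=(0.068, 0.350, 0.582)
t=3.500: state=(0.045, 0.280, 0.676)
t=4.000: state=(0.032, 0.218, 0.750)
t=4.500: state=(0.025, 0.168, 0.807)
t=5.000: state=(0.020, 0.129, 0.851)
t=5.500: state=(0.017, 0.098, 0.885)
t=6.000: state=(0.015, 0.074, 0.910)
t=6.500: state=(0.014, 0.056, 0.930)
t=7.000: state=(0.013, 0.042, 0.944)
t=7.500: state=(0.013, 0.032, 0.955)
t=8.000: state=(0.012, 0.024, 0.964)
t=8.500: state=(0.012, 0.018, 0.970)
t=9.000: state=(0.012, 0.014, 0.975)
t=9.020: state=(0.012, 0.014, 0.975)
compare at T: S=0.012, I=0.014, R=0.975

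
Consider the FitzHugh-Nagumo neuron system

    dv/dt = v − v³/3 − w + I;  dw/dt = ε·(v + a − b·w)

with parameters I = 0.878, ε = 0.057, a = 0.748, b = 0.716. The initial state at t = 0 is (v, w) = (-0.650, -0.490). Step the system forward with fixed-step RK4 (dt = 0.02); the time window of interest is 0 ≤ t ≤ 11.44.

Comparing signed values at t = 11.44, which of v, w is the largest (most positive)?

t=0.000: state=(-0.650, -0.490)
step 1 (dt=0.02): k1=(0.810, 0.026), k2=(0.814, 0.026), k3=(0.814, 0.026), k4=(0.819, 0.026); state += dt/6·(k1+2k2+2k3+k4)
t=0.020: state=(-0.634, -0.489)
t=0.040: state=(-0.617, -0.489)
t=0.060: state=(-0.601, -0.488)
continuing one RK4 step at a time; state shown every 25 steps (Δt=0.5):
t=0.500: state=(-0.165, -0.471)
t=1.000: state=(0.587, -0.435)
t=1.500: state=(1.521, -0.375)
t=2.000: state=(2.017, -0.295)
t=2.500: state=(2.116, -0.209)
t=3.000: state=(2.114, -0.124)
t=3.500: state=(2.093, -0.041)
t=4.000: state=(2.070, 0.039)
t=4.500: state=(2.046, 0.118)
t=5.000: state=(2.022, 0.194)
t=5.500: state=(1.997, 0.268)
t=6.000: state=(1.973, 0.339)
t=6.500: state=(1.949, 0.409)
t=7.000: state=(1.924, 0.476)
t=7.500: state=(1.900, 0.542)
t=8.000: state=(1.875, 0.605)
t=8.500: state=(1.850, 0.667)
t=9.000: state=(1.825, 0.726)
t=9.500: state=(1.800, 0.784)
t=10.000: state=(1.775, 0.839)
t=10.500: state=(1.750, 0.893)
t=11.000: state=(1.724, 0.945)
t=11.440: state=(1.701, 0.990)
compare at T: v=1.701, w=0.990

largest component: v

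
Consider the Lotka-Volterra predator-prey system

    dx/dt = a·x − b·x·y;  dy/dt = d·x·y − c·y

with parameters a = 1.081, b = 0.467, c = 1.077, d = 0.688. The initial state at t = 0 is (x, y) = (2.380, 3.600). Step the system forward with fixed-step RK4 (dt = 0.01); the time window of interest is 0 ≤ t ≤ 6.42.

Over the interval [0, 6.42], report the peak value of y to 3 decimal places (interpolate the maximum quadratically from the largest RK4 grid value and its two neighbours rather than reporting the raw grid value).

t=0.000: state=(2.380, 3.600)
step 1 (dt=0.01): k1=(-1.428, 2.018), k2=(-1.435, 2.005), k3=(-1.435, 2.005), k4=(-1.442, 1.993); state += dt/6·(k1+2k2+2k3+k4)
t=0.010: state=(2.366, 3.620)
t=0.020: state=(2.351, 3.640)
t=0.030: state=(2.337, 3.659)
continuing one RK4 step at a time; state shown every 25 steps (Δt=0.25):
t=0.250: state=(1.996, 4.009)
t=0.500: state=(1.618, 4.176)
t=0.750: state=(1.305, 4.098)
t=1.000: state=(1.074, 3.837)
t=1.250: state=(0.918, 3.476)
t=1.500: state=(0.820, 3.081)
t=1.750: state=(0.767, 2.697)
t=2.000: state=(0.749, 2.346)
t=2.250: state=(0.760, 2.040)
t=2.500: state=(0.798, 1.781)
t=2.750: state=(0.860, 1.569)
t=3.000: state=(0.948, 1.400)
t=3.250: state=(1.063, 1.270)
t=3.500: state=(1.208, 1.179)
t=3.750: state=(1.384, 1.125)
t=4.000: state=(1.592, 1.110)
t=4.250: state=(1.830, 1.138)
t=4.500: state=(2.091, 1.217)
t=4.750: state=(2.359, 1.364)
t=5.000: state=(2.602, 1.597)
t=5.250: state=(2.777, 1.941)
t=5.500: state=(2.826, 2.406)
t=5.750: state=(2.708, 2.966)
t=6.000: state=(2.427, 3.531)
t=6.250: state=(2.049, 3.967)
t=6.420: state=(1.784, 4.133)
largest grid value and its neighbours: y(0.530)=4.17913, y(0.540)=4.17924, y(0.550)=4.17895
parabola through these three points peaks at t≈0.538 with y≈4.17925

max y = 4.179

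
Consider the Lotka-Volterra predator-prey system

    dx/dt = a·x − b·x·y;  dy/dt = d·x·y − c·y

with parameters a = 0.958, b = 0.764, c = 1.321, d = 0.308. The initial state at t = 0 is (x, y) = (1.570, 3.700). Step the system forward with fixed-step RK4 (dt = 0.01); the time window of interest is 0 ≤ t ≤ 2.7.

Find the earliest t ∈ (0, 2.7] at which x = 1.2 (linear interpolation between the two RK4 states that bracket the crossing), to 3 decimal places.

t = 0.160

t=0.000: state=(1.570, 3.700)
step 1 (dt=0.01): k1=(-2.934, -3.099), k2=(-2.888, -3.102), k3=(-2.889, -3.102), k4=(-2.844, -3.105); state += dt/6·(k1+2k2+2k3+k4)
t=0.010: state=(1.541, 3.669)
t=0.020: state=(1.513, 3.638)
t=0.030: state=(1.486, 3.607)
continuing one RK4 step at a time; state shown every 10 steps (Δt=0.1):
t=0.100: state=(1.318, 3.389)
t=0.160: state=(1.200, 3.204)
next step: t=0.170: state=(1.183, 3.174) — x has crossed 1.2
linear interpolation between t=0.160 (1.20016) and t=0.170 (1.18255) → t≈0.160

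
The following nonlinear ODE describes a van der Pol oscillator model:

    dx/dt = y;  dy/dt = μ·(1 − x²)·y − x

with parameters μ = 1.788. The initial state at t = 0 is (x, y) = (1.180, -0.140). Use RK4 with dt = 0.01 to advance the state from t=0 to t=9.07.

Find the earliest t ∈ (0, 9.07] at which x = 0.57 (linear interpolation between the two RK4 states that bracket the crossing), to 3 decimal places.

t=0.000: state=(1.180, -0.140)
step 1 (dt=0.01): k1=(-0.140, -1.082), k2=(-0.145, -1.078), k3=(-0.145, -1.078), k4=(-0.151, -1.074); state += dt/6·(k1+2k2+2k3+k4)
t=0.010: state=(1.179, -0.151)
t=0.020: state=(1.177, -0.161)
t=0.030: state=(1.175, -0.172)
continuing one RK4 step at a time; state shown every 50 steps (Δt=0.5):
t=0.500: state=(0.986, -0.630)
t=0.950: state=(0.576, -1.268)
next step: t=0.960: state=(0.564, -1.289) — x has crossed 0.57
linear interpolation between t=0.950 (0.57632) and t=0.960 (0.56354) → t≈0.955

t = 0.955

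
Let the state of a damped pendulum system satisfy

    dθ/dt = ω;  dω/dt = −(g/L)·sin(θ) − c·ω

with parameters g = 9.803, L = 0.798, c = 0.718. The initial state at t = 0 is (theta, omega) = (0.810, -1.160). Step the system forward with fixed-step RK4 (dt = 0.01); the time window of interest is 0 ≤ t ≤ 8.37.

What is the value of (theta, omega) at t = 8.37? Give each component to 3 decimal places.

(theta, omega) = (-0.022, 0.130)

t=0.000: state=(0.810, -1.160)
step 1 (dt=0.01): k1=(-1.160, -8.065), k2=(-1.200, -7.986), k3=(-1.200, -7.985), k4=(-1.240, -7.905); state += dt/6·(k1+2k2+2k3+k4)
t=0.010: state=(0.798, -1.240)
t=0.020: state=(0.785, -1.318)
t=0.030: state=(0.772, -1.395)
continuing one RK4 step at a time; state shown every 50 steps (Δt=0.5):
t=0.500: state=(-0.292, -2.084)
t=1.000: state=(-0.503, 1.222)
t=1.500: state=(0.313, 1.184)
t=2.000: state=(0.274, -1.148)
t=2.500: state=(-0.287, -0.536)
t=3.000: state=(-0.114, 0.948)
t=3.500: state=(0.231, 0.118)
t=4.000: state=(0.016, -0.696)
t=4.500: state=(-0.165, 0.111)
t=5.000: state=(0.036, 0.454)
t=5.500: state=(0.105, -0.206)
t=6.000: state=(-0.055, -0.259)
t=6.500: state=(-0.058, 0.218)
t=7.000: state=(0.055, 0.119)
t=7.500: state=(0.025, -0.186)
t=8.000: state=(-0.045, -0.030)
t=8.370: state=(-0.022, 0.130)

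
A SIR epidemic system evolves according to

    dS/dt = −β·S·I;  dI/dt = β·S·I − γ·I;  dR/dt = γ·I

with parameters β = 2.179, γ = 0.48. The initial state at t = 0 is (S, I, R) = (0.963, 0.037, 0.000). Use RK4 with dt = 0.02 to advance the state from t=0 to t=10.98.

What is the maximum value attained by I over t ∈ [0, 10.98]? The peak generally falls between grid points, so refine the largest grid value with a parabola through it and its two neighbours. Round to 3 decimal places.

t=0.000: state=(0.963, 0.037, 0.000)
step 1 (dt=0.02): k1=(-0.078, 0.060, 0.018), k2=(-0.079, 0.061, 0.018), k3=(-0.079, 0.061, 0.018), k4=(-0.080, 0.062, 0.018); state += dt/6·(k1+2k2+2k3+k4)
t=0.020: state=(0.961, 0.038, 0.000)
t=0.040: state=(0.960, 0.039, 0.001)
t=0.060: state=(0.958, 0.041, 0.001)
continuing one RK4 step at a time; state shown every 25 steps (Δt=0.5):
t=0.500: state=(0.906, 0.081, 0.014)
t=1.000: state=(0.797, 0.162, 0.042)
t=1.500: state=(0.628, 0.278, 0.094)
t=2.000: state=(0.436, 0.390, 0.175)
t=2.500: state=(0.274, 0.449, 0.277)
t=3.000: state=(0.167, 0.447, 0.385)
t=3.500: state=(0.105, 0.407, 0.488)
t=4.000: state=(0.069, 0.351, 0.579)
t=4.500: state=(0.049, 0.294, 0.657)
t=5.000: state=(0.036, 0.242, 0.721)
t=5.500: state=(0.029, 0.198, 0.774)
t=6.000: state=(0.024, 0.160, 0.816)
t=6.500: state=(0.020, 0.129, 0.851)
t=7.000: state=(0.018, 0.103, 0.879)
t=7.500: state=(0.016, 0.083, 0.901)
t=8.000: state=(0.015, 0.066, 0.919)
t=8.500: state=(0.014, 0.053, 0.933)
t=9.000: state=(0.013, 0.042, 0.944)
t=9.500: state=(0.013, 0.034, 0.954)
t=10.000: state=(0.012, 0.027, 0.961)
t=10.500: state=(0.012, 0.021, 0.967)
t=10.980: state=(0.012, 0.017, 0.971)
largest grid value and its neighbours: I(2.700)=0.45471, I(2.720)=0.45477, I(2.740)=0.45473
parabola through these three points peaks at t≈2.722 with I≈0.45477

max I = 0.455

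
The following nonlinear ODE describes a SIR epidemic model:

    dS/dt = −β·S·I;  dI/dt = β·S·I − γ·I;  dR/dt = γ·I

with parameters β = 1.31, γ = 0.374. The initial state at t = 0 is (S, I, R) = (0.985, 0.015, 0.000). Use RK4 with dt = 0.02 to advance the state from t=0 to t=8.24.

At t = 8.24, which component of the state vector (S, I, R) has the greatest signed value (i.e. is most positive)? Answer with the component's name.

t=0.000: state=(0.985, 0.015, 0.000)
step 1 (dt=0.02): k1=(-0.019, 0.014, 0.006), k2=(-0.020, 0.014, 0.006), k3=(-0.020, 0.014, 0.006), k4=(-0.020, 0.014, 0.006); state += dt/6·(k1+2k2+2k3+k4)
t=0.020: state=(0.985, 0.015, 0.000)
t=0.040: state=(0.984, 0.016, 0.000)
t=0.060: state=(0.984, 0.016, 0.000)
continuing one RK4 step at a time; state shown every 25 steps (Δt=0.5):
t=0.500: state=(0.973, 0.024, 0.004)
t=1.000: state=(0.954, 0.037, 0.009)
t=1.500: state=(0.926, 0.057, 0.018)
t=2.000: state=(0.884, 0.085, 0.031)
t=2.500: state=(0.826, 0.124, 0.050)
t=3.000: state=(0.750, 0.172, 0.078)
t=3.500: state=(0.659, 0.226, 0.115)
t=4.000: state=(0.558, 0.280, 0.162)
t=4.500: state=(0.458, 0.324, 0.219)
t=5.000: state=(0.366, 0.351, 0.282)
t=5.500: state=(0.290, 0.361, 0.349)
t=6.000: state=(0.229, 0.355, 0.416)
t=6.500: state=(0.183, 0.336, 0.481)
t=7.000: state=(0.148, 0.311, 0.542)
t=7.500: state=(0.122, 0.281, 0.597)
t=8.000: state=(0.102, 0.251, 0.647)
t=8.240: state=(0.095, 0.237, 0.669)
compare at T: S=0.095, I=0.237, R=0.669

largest component: R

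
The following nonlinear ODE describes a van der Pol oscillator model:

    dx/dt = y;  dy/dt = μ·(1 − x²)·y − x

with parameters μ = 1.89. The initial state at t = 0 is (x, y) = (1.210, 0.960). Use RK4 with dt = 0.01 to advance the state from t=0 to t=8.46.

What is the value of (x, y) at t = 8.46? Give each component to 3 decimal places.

(x, y) = (1.366, -0.598)

t=0.000: state=(1.210, 0.960)
step 1 (dt=0.01): k1=(0.960, -2.052), k2=(0.950, -2.069), k3=(0.950, -2.068), k4=(0.939, -2.084); state += dt/6·(k1+2k2+2k3+k4)
t=0.010: state=(1.219, 0.939)
t=0.020: state=(1.229, 0.918)
t=0.030: state=(1.238, 0.897)
continuing one RK4 step at a time; state shown every 50 steps (Δt=0.5):
t=0.500: state=(1.426, -0.023)
t=1.000: state=(1.285, -0.486)
t=1.500: state=(0.950, -0.890)
t=2.000: state=(0.295, -1.936)
t=2.500: state=(-1.189, -3.481)
t=3.000: state=(-2.005, -0.130)
t=3.500: state=(-1.907, 0.336)
t=4.000: state=(-1.717, 0.421)
t=4.500: state=(-1.482, 0.529)
t=5.000: state=(-1.171, 0.745)
t=5.500: state=(-0.679, 1.335)
t=6.000: state=(0.390, 3.234)
t=6.500: state=(1.880, 1.287)
t=7.000: state=(1.985, -0.253)
t=7.500: state=(1.819, -0.382)
t=8.000: state=(1.608, -0.467)
t=8.460: state=(1.366, -0.598)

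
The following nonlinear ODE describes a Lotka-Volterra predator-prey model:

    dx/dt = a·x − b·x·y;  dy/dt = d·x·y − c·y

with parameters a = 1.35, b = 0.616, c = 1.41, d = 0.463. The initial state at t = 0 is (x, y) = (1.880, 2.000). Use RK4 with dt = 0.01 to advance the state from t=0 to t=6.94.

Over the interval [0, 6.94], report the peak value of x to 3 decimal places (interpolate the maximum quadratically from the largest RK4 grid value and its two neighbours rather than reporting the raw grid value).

max x = 4.649

t=0.000: state=(1.880, 2.000)
step 1 (dt=0.01): k1=(0.222, -1.079), k2=(0.228, -1.075), k3=(0.228, -1.075), k4=(0.235, -1.071); state += dt/6·(k1+2k2+2k3+k4)
t=0.010: state=(1.882, 1.989)
t=0.020: state=(1.885, 1.979)
t=0.030: state=(1.887, 1.968)
continuing one RK4 step at a time; state shown every 25 steps (Δt=0.25):
t=0.250: state=(1.974, 1.756)
t=0.500: state=(2.144, 1.565)
t=0.750: state=(2.388, 1.429)
t=1.000: state=(2.704, 1.348)
t=1.250: state=(3.087, 1.324)
t=1.500: state=(3.520, 1.364)
t=1.750: state=(3.968, 1.479)
t=2.000: state=(4.364, 1.685)
t=2.250: state=(4.613, 1.996)
t=2.500: state=(4.613, 2.399)
t=2.750: state=(4.319, 2.836)
t=3.000: state=(3.798, 3.194)
t=3.250: state=(3.203, 3.366)
t=3.500: state=(2.675, 3.321)
t=3.750: state=(2.282, 3.106)
t=4.000: state=(2.028, 2.798)
t=4.250: state=(1.895, 2.466)
t=4.500: state=(1.862, 2.152)
t=4.750: state=(1.914, 1.881)
t=5.000: state=(2.043, 1.661)
t=5.250: state=(2.247, 1.496)
t=5.500: state=(2.524, 1.385)
t=5.750: state=(2.873, 1.330)
t=6.000: state=(3.282, 1.334)
t=6.250: state=(3.728, 1.407)
t=6.500: state=(4.162, 1.562)
t=6.750: state=(4.504, 1.815)
t=6.940: state=(4.637, 2.078)
largest grid value and its neighbours: x(2.370)=4.64899, x(2.380)=4.64909, x(2.390)=4.64873
parabola through these three points peaks at t≈2.377 with x≈4.64911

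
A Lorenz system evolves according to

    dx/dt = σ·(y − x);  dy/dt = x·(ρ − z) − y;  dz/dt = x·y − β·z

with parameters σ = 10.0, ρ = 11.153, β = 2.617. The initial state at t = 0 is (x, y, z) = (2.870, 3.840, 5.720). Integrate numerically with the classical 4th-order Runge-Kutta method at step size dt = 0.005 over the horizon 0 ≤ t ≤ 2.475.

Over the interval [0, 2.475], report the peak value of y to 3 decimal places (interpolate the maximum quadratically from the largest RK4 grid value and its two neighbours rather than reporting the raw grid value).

t=0.000: state=(2.870, 3.840, 5.720)
step 1 (dt=0.005): k1=(9.700, 11.753, -3.948), k2=(9.751, 11.884, -3.744), k3=(9.753, 11.883, -3.744), k4=(9.806, 12.013, -3.539); state += dt/6·(k1+2k2+2k3+k4)
t=0.005: state=(2.919, 3.899, 5.701)
t=0.010: state=(2.968, 3.960, 5.685)
t=0.015: state=(3.018, 4.022, 5.670)
continuing one RK4 step at a time; state shown every 20 steps (Δt=0.1):
t=0.100: state=(3.980, 5.252, 5.782)
t=0.200: state=(5.395, 6.904, 6.997)
t=0.300: state=(6.801, 7.958, 9.491)
t=0.400: state=(7.399, 7.325, 12.248)
t=0.500: state=(6.656, 5.367, 13.410)
t=0.600: state=(5.190, 3.727, 12.643)
t=0.700: state=(3.972, 3.054, 11.048)
t=0.800: state=(3.373, 3.076, 9.463)
t=0.900: state=(3.332, 3.524, 8.240)
t=1.000: state=(3.721, 4.294, 7.547)
t=1.100: state=(4.447, 5.307, 7.539)
t=1.200: state=(5.376, 6.326, 8.347)
t=1.300: state=(6.215, 6.866, 9.856)
t=1.400: state=(6.540, 6.496, 11.414)
t=1.500: state=(6.140, 5.439, 12.145)
t=1.600: state=(5.306, 4.429, 11.811)
t=1.700: state=(4.532, 3.908, 10.860)
t=1.800: state=(4.103, 3.873, 9.810)
t=1.900: state=(4.061, 4.195, 8.982)
t=2.000: state=(4.344, 4.761, 8.563)
t=2.100: state=(4.855, 5.437, 8.661)
t=2.200: state=(5.444, 6.003, 9.284)
t=2.300: state=(5.891, 6.188, 10.226)
t=2.400: state=(5.985, 5.868, 11.057)
t=2.475: state=(5.791, 5.409, 11.353)
largest grid value and its neighbours: y(0.315)=7.98715, y(0.320)=7.98724, y(0.325)=7.98241
parabola through these three points peaks at t≈0.318 with y≈7.98782

max y = 7.988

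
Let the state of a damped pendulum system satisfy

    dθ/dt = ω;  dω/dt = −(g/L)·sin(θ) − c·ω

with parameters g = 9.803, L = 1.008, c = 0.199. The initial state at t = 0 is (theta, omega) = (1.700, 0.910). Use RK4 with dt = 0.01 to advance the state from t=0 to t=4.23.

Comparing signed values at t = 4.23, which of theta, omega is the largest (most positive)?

largest component: omega

t=0.000: state=(1.700, 0.910)
step 1 (dt=0.01): k1=(0.910, -9.825), k2=(0.861, -9.810), k3=(0.861, -9.810), k4=(0.812, -9.795); state += dt/6·(k1+2k2+2k3+k4)
t=0.010: state=(1.709, 0.812)
t=0.020: state=(1.716, 0.714)
t=0.030: state=(1.723, 0.617)
continuing one RK4 step at a time; state shown every 20 steps (Δt=0.2):
t=0.200: state=(1.689, -1.009)
t=0.400: state=(1.300, -2.862)
t=0.600: state=(0.571, -4.275)
t=0.800: state=(-0.318, -4.338)
t=1.000: state=(-1.064, -2.944)
t=1.200: state=(-1.461, -1.006)
t=1.400: state=(-1.467, 0.934)
t=1.600: state=(-1.096, 2.730)
t=1.800: state=(-0.414, 3.929)
t=2.000: state=(0.384, 3.794)
t=2.200: state=(1.018, 2.400)
t=2.400: state=(1.314, 0.537)
t=2.600: state=(1.233, -1.323)
t=2.800: state=(0.802, -2.906)
t=3.000: state=(0.127, -3.648)
t=3.200: state=(-0.567, -3.076)
t=3.400: state=(-1.040, -1.562)
t=3.600: state=(-1.174, 0.228)
t=3.800: state=(-0.956, 1.908)
t=4.000: state=(-0.444, 3.075)
t=4.200: state=(0.202, 3.180)
t=4.230: state=(0.296, 3.090)
compare at T: theta=0.296, omega=3.090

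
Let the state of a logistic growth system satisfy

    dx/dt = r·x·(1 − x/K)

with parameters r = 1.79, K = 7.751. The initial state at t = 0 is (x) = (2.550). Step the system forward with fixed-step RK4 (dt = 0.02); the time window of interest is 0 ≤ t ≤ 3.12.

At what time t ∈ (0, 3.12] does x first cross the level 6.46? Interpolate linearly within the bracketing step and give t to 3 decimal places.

t = 1.298

t=0.000: state=(2.550)
step 1 (dt=0.02): k1=(3.063), k2=(3.081), k3=(3.081), k4=(3.100); state += dt/6·(k1+2k2+2k3+k4)
t=0.020: state=(2.612)
t=0.040: state=(2.674)
t=0.060: state=(2.737)
continuing one RK4 step at a time; state shown every 10 steps (Δt=0.2):
t=0.200: state=(3.195)
t=0.400: state=(3.882)
t=0.600: state=(4.568)
t=0.800: state=(5.212)
t=1.000: state=(5.782)
t=1.200: state=(6.261)
t=1.280: state=(6.425)
next step: t=1.300: state=(6.464) — x has crossed 6.46
linear interpolation between t=1.280 (6.42545) and t=1.300 (6.46433) → t≈1.298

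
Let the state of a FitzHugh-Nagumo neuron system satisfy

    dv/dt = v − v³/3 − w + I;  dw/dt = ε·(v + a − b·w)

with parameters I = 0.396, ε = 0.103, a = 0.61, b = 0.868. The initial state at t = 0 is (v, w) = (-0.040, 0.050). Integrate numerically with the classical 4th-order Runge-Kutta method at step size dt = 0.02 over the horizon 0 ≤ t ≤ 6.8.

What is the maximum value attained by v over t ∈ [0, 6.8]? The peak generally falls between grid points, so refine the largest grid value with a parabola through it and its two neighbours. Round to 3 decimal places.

t=0.000: state=(-0.040, 0.050)
step 1 (dt=0.02): k1=(0.306, 0.054), k2=(0.309, 0.055), k3=(0.309, 0.055), k4=(0.311, 0.055); state += dt/6·(k1+2k2+2k3+k4)
t=0.020: state=(-0.034, 0.051)
t=0.040: state=(-0.028, 0.052)
t=0.060: state=(-0.021, 0.053)
continuing one RK4 step at a time; state shown every 25 steps (Δt=0.5):
t=0.500: state=(0.150, 0.081)
t=1.000: state=(0.434, 0.122)
t=1.500: state=(0.824, 0.179)
t=2.000: state=(1.239, 0.254)
t=2.500: state=(1.527, 0.344)
t=3.000: state=(1.646, 0.441)
t=3.500: state=(1.666, 0.536)
t=4.000: state=(1.644, 0.627)
t=4.500: state=(1.604, 0.712)
t=5.000: state=(1.558, 0.791)
t=5.500: state=(1.508, 0.864)
t=6.000: state=(1.455, 0.932)
t=6.500: state=(1.400, 0.994)
t=6.800: state=(1.366, 1.028)
largest grid value and its neighbours: v(3.380)=1.66692, v(3.400)=1.66699, v(3.420)=1.66699
parabola through these three points peaks at t≈3.410 with v≈1.66700

max v = 1.667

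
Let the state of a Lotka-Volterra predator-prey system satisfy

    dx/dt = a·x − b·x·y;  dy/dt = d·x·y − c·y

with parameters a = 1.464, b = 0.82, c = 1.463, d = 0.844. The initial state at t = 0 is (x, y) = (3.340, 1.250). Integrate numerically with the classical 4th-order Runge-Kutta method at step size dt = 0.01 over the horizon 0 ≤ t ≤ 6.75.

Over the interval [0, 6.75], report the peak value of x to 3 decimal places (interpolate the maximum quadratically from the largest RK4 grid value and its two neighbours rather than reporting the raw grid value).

max x = 3.538

t=0.000: state=(3.340, 1.250)
step 1 (dt=0.01): k1=(1.466, 1.695), k2=(1.446, 1.714), k3=(1.446, 1.714), k4=(1.425, 1.734); state += dt/6·(k1+2k2+2k3+k4)
t=0.010: state=(3.354, 1.267)
t=0.020: state=(3.369, 1.285)
t=0.030: state=(3.382, 1.303)
continuing one RK4 step at a time; state shown every 25 steps (Δt=0.25):
t=0.250: state=(3.538, 1.803)
t=0.500: state=(3.261, 2.587)
t=0.750: state=(2.553, 3.330)
t=1.000: state=(1.785, 3.642)
t=1.250: state=(1.234, 3.458)
t=1.500: state=(0.916, 2.999)
t=1.750: state=(0.754, 2.476)
t=2.000: state=(0.688, 1.997)
t=2.250: state=(0.687, 1.600)
t=2.500: state=(0.738, 1.289)
t=2.750: state=(0.838, 1.055)
t=3.000: state=(0.991, 0.886)
t=3.250: state=(1.207, 0.774)
t=3.500: state=(1.495, 0.713)
t=3.750: state=(1.866, 0.704)
t=4.000: state=(2.319, 0.759)
t=4.250: state=(2.825, 0.905)
t=4.500: state=(3.293, 1.200)
t=4.750: state=(3.536, 1.721)
t=5.000: state=(3.323, 2.485)
t=5.250: state=(2.651, 3.256)
t=5.500: state=(1.870, 3.633)
t=5.750: state=(1.288, 3.501)
t=6.000: state=(0.945, 3.062)
t=6.250: state=(0.767, 2.539)
t=6.500: state=(0.692, 2.051)
t=6.750: state=(0.684, 1.644)
largest grid value and its neighbours: x(0.230)=3.53737, x(0.240)=3.53802, x(0.250)=3.53790
parabola through these three points peaks at t≈0.243 with x≈3.53807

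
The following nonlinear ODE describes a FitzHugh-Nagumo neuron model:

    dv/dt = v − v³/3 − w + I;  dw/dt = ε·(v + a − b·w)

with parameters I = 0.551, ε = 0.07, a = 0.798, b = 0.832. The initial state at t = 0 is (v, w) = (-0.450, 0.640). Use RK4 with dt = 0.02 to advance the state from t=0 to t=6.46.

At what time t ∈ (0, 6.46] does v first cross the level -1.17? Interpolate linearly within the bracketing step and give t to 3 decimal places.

t=0.000: state=(-0.450, 0.640)
step 1 (dt=0.02): k1=(-0.509, -0.013), k2=(-0.513, -0.013), k3=(-0.513, -0.013), k4=(-0.516, -0.014); state += dt/6·(k1+2k2+2k3+k4)
t=0.020: state=(-0.460, 0.640)
t=0.040: state=(-0.471, 0.639)
t=0.060: state=(-0.481, 0.639)
continuing one RK4 step at a time; state shown every 25 steps (Δt=0.5):
t=0.500: state=(-0.752, 0.629)
t=1.000: state=(-1.111, 0.606)
t=1.080: state=(-1.167, 0.601)
next step: t=1.100: state=(-1.181, 0.600) — v has crossed -1.17
linear interpolation between t=1.080 (-1.16712) and t=1.100 (-1.18080) → t≈1.084

t = 1.084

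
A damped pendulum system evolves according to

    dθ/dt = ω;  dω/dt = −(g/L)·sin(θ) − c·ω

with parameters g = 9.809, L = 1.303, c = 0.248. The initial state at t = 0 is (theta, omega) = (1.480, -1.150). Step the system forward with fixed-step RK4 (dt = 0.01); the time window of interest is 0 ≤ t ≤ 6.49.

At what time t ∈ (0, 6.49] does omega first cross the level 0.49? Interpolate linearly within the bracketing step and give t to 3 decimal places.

t = 1.231

t=0.000: state=(1.480, -1.150)
step 1 (dt=0.01): k1=(-1.150, -7.212), k2=(-1.186, -7.199), k3=(-1.186, -7.199), k4=(-1.222, -7.185); state += dt/6·(k1+2k2+2k3+k4)
t=0.010: state=(1.468, -1.222)
t=0.020: state=(1.456, -1.294)
t=0.030: state=(1.442, -1.365)
continuing one RK4 step at a time; state shown every 25 steps (Δt=0.25):
t=0.250: state=(0.978, -2.800)
t=0.500: state=(0.150, -3.598)
t=0.750: state=(-0.690, -2.876)
t=1.000: state=(-1.208, -1.198)
t=1.230: state=(-1.290, 0.481)
next step: t=1.240: state=(-1.284, 0.552) — omega has crossed 0.49
linear interpolation between t=1.230 (0.48107) and t=1.240 (0.55206) → t≈1.231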